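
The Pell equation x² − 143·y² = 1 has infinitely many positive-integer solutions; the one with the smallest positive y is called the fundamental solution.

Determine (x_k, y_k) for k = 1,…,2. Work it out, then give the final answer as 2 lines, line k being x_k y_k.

12 1
287 24

d=143: √d = [11; 1,22] (ℓ=2, even), read p_1/q_1
step 0: (11, 1)  from 11·(1,0) + (0,1)
step 1: (12, 1)  from 1·(11,1) + (1,0)
(x₁, y₁) = (12, 1);  12² − 143·1² = 1 ✓
(12+1√143)^2 = 287 + 24√143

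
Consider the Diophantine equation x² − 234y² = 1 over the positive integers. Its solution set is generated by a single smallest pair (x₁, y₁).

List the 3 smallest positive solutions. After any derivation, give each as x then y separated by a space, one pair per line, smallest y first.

5201 340
54100801 3536680
562756526801 36788545020

[15; 3,2,1,2,1,2,3,30] for √234; ℓ=8 ⇒ convergent index 7
k=0  a_k=15  p_k/q_k = 15/1
…
k=6  a_k=2  p_k/q_k = 1545/101
k=7  a_k=3  p_k/q_k = 5201/340
→ (5201, 340).  Check: 5201²=27050401, 234·340²=27050400, difference 1.
(x_2, y_2) = (5201·5201 + 234·340·340, 5201·340 + 340·5201) = (54100801, 3536680)
(x_3, y_3) = (5201·54100801 + 234·340·3536680, 5201·3536680 + 340·54100801) = (562756526801, 36788545020)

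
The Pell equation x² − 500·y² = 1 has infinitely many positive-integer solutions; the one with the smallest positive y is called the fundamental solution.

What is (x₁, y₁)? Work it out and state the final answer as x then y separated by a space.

930249 41602

√500 → a₀=22, period (2,1,3,2,1,…,1,2,44); ℓ=14 even so k=13
k=0  a_k=22  p_k/q_k = 22/1
k=1  a_k=2  p_k/q_k = 45/2
…
k=9  a_k=1  p_k/q_k = 30254/1353
…
k=12  a_k=1  p_k/q_k = 335522/15005
k=13  a_k=2  p_k/q_k = 930249/41602
fundamental: x₁=930249, y₁=41602  (since 865363202001 − 500·1730726404 = 1)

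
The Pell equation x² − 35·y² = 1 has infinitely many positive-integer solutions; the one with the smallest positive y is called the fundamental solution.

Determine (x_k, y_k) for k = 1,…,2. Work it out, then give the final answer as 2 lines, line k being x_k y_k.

6 1
71 12

d=35: √d = [5; 1,10] (ℓ=2, even), read p_1/q_1
a_0=5:  p_0=5·1+0=5,  q_0=5·0+1=1
a_1=1:  p_1=1·5+1=6,  q_1=1·1+0=1
→ (6, 1).  Check: 6²=36, 35·1²=35, difference 1.
n=2: (6,1)∘(6,1) = (6·6+35·1·1, 6·1+1·6) = (71,12)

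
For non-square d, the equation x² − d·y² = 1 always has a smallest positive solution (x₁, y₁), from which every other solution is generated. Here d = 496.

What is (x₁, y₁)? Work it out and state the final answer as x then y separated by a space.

√496 = [22; 3,1,2,4,1,…,1,3,44, …], period ℓ=16 (even) → k=15
a_0=22:  p_0=22·1+0=22,  q_0=22·0+1=1
a_1=3:  p_1=3·22+1=67,  q_1=3·1+0=3
…
a_4=4:  p_4=4·245+89=1069,  q_4=4·11+4=48
a_5=1:  p_5=1·1069+245=1314,  q_5=1·48+11=59
…
a_7=2:  p_7=2·2383+1314=6080,  q_7=2·107+59=273
…
a_10=1:  p_10=1·35166+14543=49709,  q_10=1·1579+653=2232
…
a_14=1:  p_14=1·863293+389209=1252502,  q_14=1·38763+17476=56239
a_15=3:  p_15=3·1252502+863293=4620799,  q_15=3·56239+38763=207480
→ (4620799, 207480).  Check: 4620799²=21351783398401, 496·207480²=21351783398400, difference 1.

4620799 207480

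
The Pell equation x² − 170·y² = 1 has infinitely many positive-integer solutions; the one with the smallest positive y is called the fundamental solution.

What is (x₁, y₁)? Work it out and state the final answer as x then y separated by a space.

[13; 26] for √170; ℓ=1 ⇒ convergent index 1
k=0  a_k=13  p_k/q_k = 13/1
k=1  a_k=26  p_k/q_k = 339/26
(x₁, y₁) = (339, 26);  339² − 170·26² = 1 ✓

339 26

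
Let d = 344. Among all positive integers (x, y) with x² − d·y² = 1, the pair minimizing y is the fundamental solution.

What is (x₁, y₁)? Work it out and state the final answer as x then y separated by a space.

√344 = [18; 1,1,4,1,3,1,4,1,1,36, …], period ℓ=10 (even) → k=9
k=0  a_k=18  p_k/q_k = 18/1
…
k=2  a_k=1  p_k/q_k = 37/2
k=3  a_k=4  p_k/q_k = 167/9
…
k=6  a_k=1  p_k/q_k = 983/53
…
k=8  a_k=1  p_k/q_k = 5694/307
k=9  a_k=1  p_k/q_k = 10405/561
fundamental: x₁=10405, y₁=561  (since 108264025 − 344·314721 = 1)

10405 561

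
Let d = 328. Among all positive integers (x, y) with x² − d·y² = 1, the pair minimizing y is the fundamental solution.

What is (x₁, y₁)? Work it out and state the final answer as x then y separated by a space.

√328 → a₀=18, period (9,36); ℓ=2 even so k=1
a_0=18:  p_0=18·1+0=18,  q_0=18·0+1=1
a_1=9:  p_1=9·18+1=163,  q_1=9·1+0=9
fundamental: x₁=163, y₁=9  (since 26569 − 328·81 = 1)

163 9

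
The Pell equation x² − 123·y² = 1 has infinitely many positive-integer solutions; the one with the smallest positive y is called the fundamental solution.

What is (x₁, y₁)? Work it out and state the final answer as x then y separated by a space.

122 11

√123 = [11; 11,22, …], period ℓ=2 (even) → k=1
step 0: (11, 1)  from 11·(1,0) + (0,1)
step 1: (122, 11)  from 11·(11,1) + (1,0)
(x₁, y₁) = (122, 11);  122² − 123·11² = 1 ✓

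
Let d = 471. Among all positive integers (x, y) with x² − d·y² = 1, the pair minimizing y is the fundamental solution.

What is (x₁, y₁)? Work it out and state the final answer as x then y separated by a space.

√471 → a₀=21, period (1,2,2,1,3,…,2,1,42); ℓ=14 even so k=13
step 0: (21, 1)  from 21·(1,0) + (0,1)
step 1: (22, 1)  from 1·(21,1) + (1,0)
step 2: (65, 3)  from 2·(22,1) + (21,1)
step 3: (152, 7)  from 2·(65,3) + (22,1)
step 4: (217, 10)  from 1·(152,7) + (65,3)
step 5: (803, 37)  from 3·(217,10) + (152,7)
…
step 10: (843469, 38865)  from 1·(644804,29711) + (198665,9154)
…
step 12: (5506953, 253747)  from 2·(2331742,107441) + (843469,38865)
step 13: (7838695, 361188)  from 1·(5506953,253747) + (2331742,107441)
(x₁, y₁) = (7838695, 361188);  7838695² − 471·361188² = 1 ✓

7838695 361188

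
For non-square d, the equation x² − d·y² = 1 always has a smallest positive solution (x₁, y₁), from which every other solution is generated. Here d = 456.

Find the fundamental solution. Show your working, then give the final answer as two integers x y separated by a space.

1025 48

√456 = [21; 2,1,4,1,2,42, …], period ℓ=6 (even) → k=5
k=0  a_k=21  p_k/q_k = 21/1
k=1  a_k=2  p_k/q_k = 43/2
k=2  a_k=1  p_k/q_k = 64/3
…
k=4  a_k=1  p_k/q_k = 363/17
k=5  a_k=2  p_k/q_k = 1025/48
→ (1025, 48).  Check: 1025²=1050625, 456·48²=1050624, difference 1.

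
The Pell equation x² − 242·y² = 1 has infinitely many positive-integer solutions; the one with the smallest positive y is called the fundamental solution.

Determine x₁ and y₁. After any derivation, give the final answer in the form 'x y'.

19601 1260

d=242: √d = [15; 1,1,3,1,14,1,3,1,1,30] (ℓ=10, even), read p_9/q_9
a_0=15:  p_0=15·1+0=15,  q_0=15·0+1=1
a_1=1:  p_1=1·15+1=16,  q_1=1·1+0=1
…
a_8=1:  p_8=1·8696+2209=10905,  q_8=1·559+142=701
a_9=1:  p_9=1·10905+8696=19601,  q_9=1·701+559=1260
→ (19601, 1260).  Check: 19601²=384199201, 242·1260²=384199200, difference 1.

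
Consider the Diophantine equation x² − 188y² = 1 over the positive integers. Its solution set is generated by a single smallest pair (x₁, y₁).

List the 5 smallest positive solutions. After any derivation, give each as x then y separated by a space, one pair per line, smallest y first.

√188 → a₀=13, period (1,2,2,6,2,2,1,26); ℓ=8 even so k=7
i=0: a=13 ⇒ p=13, q=1
…
i=2: a=2 ⇒ p=41, q=3
i=3: a=2 ⇒ p=96, q=7
…
i=6: a=2 ⇒ p=3277, q=239
i=7: a=1 ⇒ p=4607, q=336
→ (4607, 336).  Check: 4607²=21224449, 188·336²=21224448, difference 1.
k=2:  x_2 = 4607·4607+188·336·336 = 42448897,  y_2 = 4607·336+336·4607 = 3095904
k=3:  x_3 = 4607·42448897+188·336·3095904 = 391124132351,  y_3 = 4607·3095904+336·42448897 = 28525659120
k=4:  x_4 = 4607·391124132351+188·336·28525659120 = 3603817713033217,  y_4 = 4607·28525659120+336·391124132351 = 262835420035776
k=5:  x_5 = 4607·3603817713033217+188·336·262835420035776 = 33205576016763929087,  y_5 = 4607·262835420035776+336·3603817713033217 = 2421765531683980944

4607 336
42448897 3095904
391124132351 28525659120
3603817713033217 262835420035776
33205576016763929087 2421765531683980944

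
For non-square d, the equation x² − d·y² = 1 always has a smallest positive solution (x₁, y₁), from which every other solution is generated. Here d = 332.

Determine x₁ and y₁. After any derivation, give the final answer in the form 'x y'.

13447 738

√332 → a₀=18, period (4,1,1,8,1,1,4,36); ℓ=8 even so k=7
k=0  a_k=18  p_k/q_k = 18/1
k=1  a_k=4  p_k/q_k = 73/4
k=2  a_k=1  p_k/q_k = 91/5
k=3  a_k=1  p_k/q_k = 164/9
k=4  a_k=8  p_k/q_k = 1403/77
k=5  a_k=1  p_k/q_k = 1567/86
k=6  a_k=1  p_k/q_k = 2970/163
k=7  a_k=4  p_k/q_k = 13447/738
→ (13447, 738).  Check: 13447²=180821809, 332·738²=180821808, difference 1.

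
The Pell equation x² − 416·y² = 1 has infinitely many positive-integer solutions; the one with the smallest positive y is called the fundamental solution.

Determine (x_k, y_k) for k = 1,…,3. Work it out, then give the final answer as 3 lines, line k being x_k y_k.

5201 255
54100801 2652510
562756526801 27591408765

√416 → a₀=20, period (2,1,1,9,1,1,2,40); ℓ=8 even so k=7
k=0  a_k=20  p_k/q_k = 20/1
k=1  a_k=2  p_k/q_k = 41/2
…
k=3  a_k=1  p_k/q_k = 102/5
k=4  a_k=9  p_k/q_k = 979/48
…
k=6  a_k=1  p_k/q_k = 2060/101
k=7  a_k=2  p_k/q_k = 5201/255
fundamental: x₁=5201, y₁=255  (since 27050401 − 416·65025 = 1)
(x_2, y_2) = (5201·5201 + 416·255·255, 5201·255 + 255·5201) = (54100801, 2652510)
(x_3, y_3) = (5201·54100801 + 416·255·2652510, 5201·2652510 + 255·54100801) = (562756526801, 27591408765)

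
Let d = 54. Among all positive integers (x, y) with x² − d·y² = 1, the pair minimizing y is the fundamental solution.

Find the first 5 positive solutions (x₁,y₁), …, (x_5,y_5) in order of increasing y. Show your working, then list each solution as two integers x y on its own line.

d=54: √d = [7; 2,1,6,1,2,14] (ℓ=6, even), read p_5/q_5
k=0  a_k=7  p_k/q_k = 7/1
k=1  a_k=2  p_k/q_k = 15/2
k=2  a_k=1  p_k/q_k = 22/3
…
k=4  a_k=1  p_k/q_k = 169/23
k=5  a_k=2  p_k/q_k = 485/66
fundamental: x₁=485, y₁=66  (since 235225 − 54·4356 = 1)
n=2: (485,66)∘(485,66) = (485·485+54·66·66, 485·66+66·485) = (470449,64020)
n=3: (470449,64020)∘(485,66) = (485·470449+54·66·64020, 485·64020+66·470449) = (456335045,62099334)
n=4: (456335045,62099334)∘(485,66) = (485·456335045+54·66·62099334, 485·62099334+66·456335045) = (442644523201,60236289960)
n=5: (442644523201,60236289960)∘(485,66) = (485·442644523201+54·66·60236289960, 485·60236289960+66·442644523201) = (429364731169925,58429139161866)

485 66
470449 64020
456335045 62099334
442644523201 60236289960
429364731169925 58429139161866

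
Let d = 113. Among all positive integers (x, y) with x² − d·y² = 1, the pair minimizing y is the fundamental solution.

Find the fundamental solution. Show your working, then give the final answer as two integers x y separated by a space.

1204353 113296

√113 → a₀=10, period (1,1,1,2,2,1,1,1,20); ℓ=9 odd so k=17
i=0: a=10 ⇒ p=10, q=1
i=1: a=1 ⇒ p=11, q=1
i=2: a=1 ⇒ p=21, q=2
i=3: a=1 ⇒ p=32, q=3
…
i=5: a=2 ⇒ p=202, q=19
i=6: a=1 ⇒ p=287, q=27
i=7: a=1 ⇒ p=489, q=46
…
i=9: a=20 ⇒ p=16009, q=1506
…
i=12: a=1 ⇒ p=49579, q=4664
i=13: a=2 ⇒ p=131952, q=12413
i=14: a=2 ⇒ p=313483, q=29490
…
i=16: a=1 ⇒ p=758918, q=71393
i=17: a=1 ⇒ p=1204353, q=113296
(x₁, y₁) = (1204353, 113296);  1204353² − 113·113296² = 1 ✓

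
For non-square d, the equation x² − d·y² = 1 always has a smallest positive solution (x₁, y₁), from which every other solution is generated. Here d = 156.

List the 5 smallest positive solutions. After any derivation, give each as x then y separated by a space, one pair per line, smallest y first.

25 2
1249 100
62425 4998
3120001 249800
155937625 12485002

√156 → a₀=12, period (2,24); ℓ=2 even so k=1
step 0: (12, 1)  from 12·(1,0) + (0,1)
step 1: (25, 2)  from 2·(12,1) + (1,0)
(x₁, y₁) = (25, 2);  25² − 156·2² = 1 ✓
(25+2√156)^2 = 1249 + 100√156
(25+2√156)^3 = 62425 + 4998√156
(25+2√156)^4 = 3120001 + 249800√156
(25+2√156)^5 = 155937625 + 12485002√156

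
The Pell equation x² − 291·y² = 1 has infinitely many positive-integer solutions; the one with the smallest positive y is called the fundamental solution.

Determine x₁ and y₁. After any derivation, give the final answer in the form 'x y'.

290 17

√291 = [17; 17,34, …], period ℓ=2 (even) → k=1
i=0: a=17 ⇒ p=17, q=1
i=1: a=17 ⇒ p=290, q=17
→ (290, 17).  Check: 290²=84100, 291·17²=84099, difference 1.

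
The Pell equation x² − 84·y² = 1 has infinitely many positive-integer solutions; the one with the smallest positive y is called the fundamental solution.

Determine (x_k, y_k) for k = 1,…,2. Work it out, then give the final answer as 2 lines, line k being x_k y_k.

√84 → a₀=9, period (6,18); ℓ=2 even so k=1
i=0: a=9 ⇒ p=9, q=1
i=1: a=6 ⇒ p=55, q=6
→ (55, 6).  Check: 55²=3025, 84·6²=3024, difference 1.
n=2: (55,6)∘(55,6) = (55·55+84·6·6, 55·6+6·55) = (6049,660)

55 6
6049 660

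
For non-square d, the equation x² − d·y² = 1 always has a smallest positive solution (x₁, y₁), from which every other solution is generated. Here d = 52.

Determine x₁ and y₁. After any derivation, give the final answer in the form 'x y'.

649 90

√52 = [7; 4,1,2,1,4,14, …], period ℓ=6 (even) → k=5
a_0=7:  p_0=7·1+0=7,  q_0=7·0+1=1
a_1=4:  p_1=4·7+1=29,  q_1=4·1+0=4
a_2=1:  p_2=1·29+7=36,  q_2=1·4+1=5
…
a_4=1:  p_4=1·101+36=137,  q_4=1·14+5=19
a_5=4:  p_5=4·137+101=649,  q_5=4·19+14=90
fundamental: x₁=649, y₁=90  (since 421201 − 52·8100 = 1)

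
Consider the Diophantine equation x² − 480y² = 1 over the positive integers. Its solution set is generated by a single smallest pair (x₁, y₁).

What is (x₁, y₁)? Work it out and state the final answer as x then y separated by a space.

[21; 1,9,1,42] for √480; ℓ=4 ⇒ convergent index 3
i=0: a=21 ⇒ p=21, q=1
i=1: a=1 ⇒ p=22, q=1
i=2: a=9 ⇒ p=219, q=10
i=3: a=1 ⇒ p=241, q=11
fundamental: x₁=241, y₁=11  (since 58081 − 480·121 = 1)

241 11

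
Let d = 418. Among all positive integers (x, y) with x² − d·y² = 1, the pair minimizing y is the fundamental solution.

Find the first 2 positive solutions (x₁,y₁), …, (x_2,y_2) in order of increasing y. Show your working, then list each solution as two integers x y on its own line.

33857 1656
2292592897 112134384

[20; 2,4,20,4,2,40] for √418; ℓ=6 ⇒ convergent index 5
step 0: (20, 1)  from 20·(1,0) + (0,1)
step 1: (41, 2)  from 2·(20,1) + (1,0)
…
step 3: (3721, 182)  from 20·(184,9) + (41,2)
step 4: (15068, 737)  from 4·(3721,182) + (184,9)
step 5: (33857, 1656)  from 2·(15068,737) + (3721,182)
→ (33857, 1656).  Check: 33857²=1146296449, 418·1656²=1146296448, difference 1.
k=2:  x_2 = 33857·33857+418·1656·1656 = 2292592897,  y_2 = 33857·1656+1656·33857 = 112134384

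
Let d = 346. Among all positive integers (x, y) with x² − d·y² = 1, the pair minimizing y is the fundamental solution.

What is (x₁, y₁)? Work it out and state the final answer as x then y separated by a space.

√346 → a₀=18, period (1,1,1,1,36); ℓ=5 odd so k=9
k=0  a_k=18  p_k/q_k = 18/1
k=1  a_k=1  p_k/q_k = 19/1
k=2  a_k=1  p_k/q_k = 37/2
k=3  a_k=1  p_k/q_k = 56/3
…
k=5  a_k=36  p_k/q_k = 3404/183
k=6  a_k=1  p_k/q_k = 3497/188
k=7  a_k=1  p_k/q_k = 6901/371
k=8  a_k=1  p_k/q_k = 10398/559
k=9  a_k=1  p_k/q_k = 17299/930
fundamental: x₁=17299, y₁=930  (since 299255401 − 346·864900 = 1)

17299 930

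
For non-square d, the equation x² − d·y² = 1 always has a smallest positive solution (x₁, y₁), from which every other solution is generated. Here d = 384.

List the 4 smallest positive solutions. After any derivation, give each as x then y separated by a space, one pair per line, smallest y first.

4801 245
46099201 2352490
442644523201 22588608735
4250272665676801 216895818720980

d=384: √d = [19; 1,1,2,9,2,1,1,38] (ℓ=8, even), read p_7/q_7
step 0: (19, 1)  from 19·(1,0) + (0,1)
step 1: (20, 1)  from 1·(19,1) + (1,0)
…
step 3: (98, 5)  from 2·(39,2) + (20,1)
step 4: (921, 47)  from 9·(98,5) + (39,2)
step 5: (1940, 99)  from 2·(921,47) + (98,5)
step 6: (2861, 146)  from 1·(1940,99) + (921,47)
step 7: (4801, 245)  from 1·(2861,146) + (1940,99)
→ (4801, 245).  Check: 4801²=23049601, 384·245²=23049600, difference 1.
k=2:  x_2 = 4801·4801+384·245·245 = 46099201,  y_2 = 4801·245+245·4801 = 2352490
k=3:  x_3 = 4801·46099201+384·245·2352490 = 442644523201,  y_3 = 4801·2352490+245·46099201 = 22588608735
k=4:  x_4 = 4801·442644523201+384·245·22588608735 = 4250272665676801,  y_4 = 4801·22588608735+245·442644523201 = 216895818720980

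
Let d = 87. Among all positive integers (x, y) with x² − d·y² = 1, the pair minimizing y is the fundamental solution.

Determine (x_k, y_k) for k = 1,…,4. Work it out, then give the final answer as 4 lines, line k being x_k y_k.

28 3
1567 168
87724 9405
4910977 526512

d=87: √d = [9; 3,18] (ℓ=2, even), read p_1/q_1
k=0  a_k=9  p_k/q_k = 9/1
k=1  a_k=3  p_k/q_k = 28/3
(x₁, y₁) = (28, 3);  28² − 87·3² = 1 ✓
(28+3√87)^2 = 1567 + 168√87
(28+3√87)^3 = 87724 + 9405√87
(28+3√87)^4 = 4910977 + 526512√87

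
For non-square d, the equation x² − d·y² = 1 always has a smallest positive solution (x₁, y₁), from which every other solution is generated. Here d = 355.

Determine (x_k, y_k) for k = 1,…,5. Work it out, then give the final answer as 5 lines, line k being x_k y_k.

954809 50676
1823320452961 96771801768
3481845556741524089 184797174548553948
6648994948371812427335041 352892010866963721270096
12697040435316401858305944800249 673888936007564730309809629380

√355 = [18; 1,5,3,3,1,6,1,3,3,5,1,36, …], period ℓ=12 (even) → k=11
k=0  a_k=18  p_k/q_k = 18/1
…
k=2  a_k=5  p_k/q_k = 113/6
k=3  a_k=3  p_k/q_k = 358/19
k=4  a_k=3  p_k/q_k = 1187/63
…
k=8  a_k=3  p_k/q_k = 46463/2466
…
k=10  a_k=5  p_k/q_k = 803418/42641
k=11  a_k=1  p_k/q_k = 954809/50676
fundamental: x₁=954809, y₁=50676  (since 911660226481 − 355·2568056976 = 1)
(954809+50676√355)^2 = 1823320452961 + 96771801768√355
(954809+50676√355)^3 = 3481845556741524089 + 184797174548553948√355
(954809+50676√355)^4 = 6648994948371812427335041 + 352892010866963721270096√355
(954809+50676√355)^5 = 12697040435316401858305944800249 + 673888936007564730309809629380√355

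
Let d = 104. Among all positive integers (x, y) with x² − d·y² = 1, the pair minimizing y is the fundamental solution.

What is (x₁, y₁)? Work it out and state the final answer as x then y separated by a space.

d=104: √d = [10; 5,20] (ℓ=2, even), read p_1/q_1
a_0=10:  p_0=10·1+0=10,  q_0=10·0+1=1
a_1=5:  p_1=5·10+1=51,  q_1=5·1+0=5
→ (51, 5).  Check: 51²=2601, 104·5²=2600, difference 1.

51 5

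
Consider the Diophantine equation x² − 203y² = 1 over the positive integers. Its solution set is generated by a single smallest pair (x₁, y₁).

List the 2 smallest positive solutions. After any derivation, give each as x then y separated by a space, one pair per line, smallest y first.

57 4
6497 456

√203 = [14; 4,28, …], period ℓ=2 (even) → k=1
a_0=14:  p_0=14·1+0=14,  q_0=14·0+1=1
a_1=4:  p_1=4·14+1=57,  q_1=4·1+0=4
(x₁, y₁) = (57, 4);  57² − 203·4² = 1 ✓
k=2:  x_2 = 57·57+203·4·4 = 6497,  y_2 = 57·4+4·57 = 456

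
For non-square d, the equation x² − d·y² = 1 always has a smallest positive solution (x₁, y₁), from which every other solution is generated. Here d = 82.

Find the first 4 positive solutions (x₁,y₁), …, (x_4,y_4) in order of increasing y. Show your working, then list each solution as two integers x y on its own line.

√82 → a₀=9, period (18); ℓ=1 odd so k=1
a_0=9:  p_0=9·1+0=9,  q_0=9·0+1=1
a_1=18:  p_1=18·9+1=163,  q_1=18·1+0=18
fundamental: x₁=163, y₁=18  (since 26569 − 82·324 = 1)
k=2:  x_2 = 163·163+82·18·18 = 53137,  y_2 = 163·18+18·163 = 5868
k=3:  x_3 = 163·53137+82·18·5868 = 17322499,  y_3 = 163·5868+18·53137 = 1912950
k=4:  x_4 = 163·17322499+82·18·1912950 = 5647081537,  y_4 = 163·1912950+18·17322499 = 623615832

163 18
53137 5868
17322499 1912950
5647081537 623615832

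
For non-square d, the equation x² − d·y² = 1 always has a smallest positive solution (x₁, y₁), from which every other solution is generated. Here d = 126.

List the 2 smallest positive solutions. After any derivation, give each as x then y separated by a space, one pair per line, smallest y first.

√126 → a₀=11, period (4,2,4,22); ℓ=4 even so k=3
a_0=11:  p_0=11·1+0=11,  q_0=11·0+1=1
a_1=4:  p_1=4·11+1=45,  q_1=4·1+0=4
a_2=2:  p_2=2·45+11=101,  q_2=2·4+1=9
a_3=4:  p_3=4·101+45=449,  q_3=4·9+4=40
(x₁, y₁) = (449, 40);  449² − 126·40² = 1 ✓
(x_2, y_2) = (449·449 + 126·40·40, 449·40 + 40·449) = (403201, 35920)

449 40
403201 35920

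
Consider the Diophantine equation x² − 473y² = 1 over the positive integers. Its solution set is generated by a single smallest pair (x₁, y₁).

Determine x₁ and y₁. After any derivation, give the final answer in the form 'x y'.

√473 = [21; 1,2,1,42, …], period ℓ=4 (even) → k=3
i=0: a=21 ⇒ p=21, q=1
…
i=2: a=2 ⇒ p=65, q=3
i=3: a=1 ⇒ p=87, q=4
→ (87, 4).  Check: 87²=7569, 473·4²=7568, difference 1.

87 4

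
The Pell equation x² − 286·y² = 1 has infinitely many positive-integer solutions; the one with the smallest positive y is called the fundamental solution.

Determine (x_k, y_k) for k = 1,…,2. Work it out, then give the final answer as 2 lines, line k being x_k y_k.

561835 33222
631317134449 37330564740

√286 → a₀=16, period (1,10,3,3,2,3,3,10,1,32); ℓ=10 even so k=9
k=0  a_k=16  p_k/q_k = 16/1
…
k=4  a_k=3  p_k/q_k = 1911/113
k=5  a_k=2  p_k/q_k = 4397/260
…
k=8  a_k=10  p_k/q_k = 512132/30283
k=9  a_k=1  p_k/q_k = 561835/33222
fundamental: x₁=561835, y₁=33222  (since 315658567225 − 286·1103701284 = 1)
n=2: (561835,33222)∘(561835,33222) = (561835·561835+286·33222·33222, 561835·33222+33222·561835) = (631317134449,37330564740)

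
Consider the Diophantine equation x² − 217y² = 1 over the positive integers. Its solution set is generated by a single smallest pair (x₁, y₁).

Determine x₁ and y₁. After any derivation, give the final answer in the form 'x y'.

3844063 260952

√217 = [14; 1,2,1,2,1,…,2,1,28, …], period ℓ=16 (even) → k=15
a_0=14:  p_0=14·1+0=14,  q_0=14·0+1=1
a_1=1:  p_1=1·14+1=15,  q_1=1·1+0=1
a_2=2:  p_2=2·15+14=44,  q_2=2·1+1=3
a_3=1:  p_3=1·44+15=59,  q_3=1·3+1=4
a_4=2:  p_4=2·59+44=162,  q_4=2·4+3=11
a_5=1:  p_5=1·162+59=221,  q_5=1·11+4=15
a_6=1:  p_6=1·221+162=383,  q_6=1·15+11=26
a_7=9:  p_7=9·383+221=3668,  q_7=9·26+15=249
a_8=4:  p_8=4·3668+383=15055,  q_8=4·249+26=1022
a_9=9:  p_9=9·15055+3668=139163,  q_9=9·1022+249=9447
…
a_11=1:  p_11=1·154218+139163=293381,  q_11=1·10469+9447=19916
a_12=2:  p_12=2·293381+154218=740980,  q_12=2·19916+10469=50301
a_13=1:  p_13=1·740980+293381=1034361,  q_13=1·50301+19916=70217
a_14=2:  p_14=2·1034361+740980=2809702,  q_14=2·70217+50301=190735
a_15=1:  p_15=1·2809702+1034361=3844063,  q_15=1·190735+70217=260952
fundamental: x₁=3844063, y₁=260952  (since 14776820347969 − 217·68095946304 = 1)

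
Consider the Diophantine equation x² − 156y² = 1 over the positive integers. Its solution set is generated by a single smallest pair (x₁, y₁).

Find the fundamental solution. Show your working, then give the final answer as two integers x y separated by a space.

25 2

√156 = [12; 2,24, …], period ℓ=2 (even) → k=1
i=0: a=12 ⇒ p=12, q=1
i=1: a=2 ⇒ p=25, q=2
(x₁, y₁) = (25, 2);  25² − 156·2² = 1 ✓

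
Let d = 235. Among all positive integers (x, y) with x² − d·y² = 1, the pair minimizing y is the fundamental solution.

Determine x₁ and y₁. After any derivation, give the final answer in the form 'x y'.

46 3

√235 = [15; 3,30, …], period ℓ=2 (even) → k=1
step 0: (15, 1)  from 15·(1,0) + (0,1)
step 1: (46, 3)  from 3·(15,1) + (1,0)
→ (46, 3).  Check: 46²=2116, 235·3²=2115, difference 1.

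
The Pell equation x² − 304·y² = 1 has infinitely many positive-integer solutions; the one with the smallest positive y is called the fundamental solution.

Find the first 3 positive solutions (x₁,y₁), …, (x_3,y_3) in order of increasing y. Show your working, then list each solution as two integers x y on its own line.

57799 3315
6681448801 383207370
772362118440199 44298005553945

[17; 2,3,2,1,1,1,1,1,2,3,2,34] for √304; ℓ=12 ⇒ convergent index 11
step 0: (17, 1)  from 17·(1,0) + (0,1)
…
step 2: (122, 7)  from 3·(35,2) + (17,1)
step 3: (279, 16)  from 2·(122,7) + (35,2)
step 4: (401, 23)  from 1·(279,16) + (122,7)
…
step 6: (1081, 62)  from 1·(680,39) + (401,23)
step 7: (1761, 101)  from 1·(1081,62) + (680,39)
…
step 9: (7445, 427)  from 2·(2842,163) + (1761,101)
step 10: (25177, 1444)  from 3·(7445,427) + (2842,163)
step 11: (57799, 3315)  from 2·(25177,1444) + (7445,427)
(x₁, y₁) = (57799, 3315);  57799² − 304·3315² = 1 ✓
n=2: (57799,3315)∘(57799,3315) = (57799·57799+304·3315·3315, 57799·3315+3315·57799) = (6681448801,383207370)
n=3: (6681448801,383207370)∘(57799,3315) = (57799·6681448801+304·3315·383207370, 57799·383207370+3315·6681448801) = (772362118440199,44298005553945)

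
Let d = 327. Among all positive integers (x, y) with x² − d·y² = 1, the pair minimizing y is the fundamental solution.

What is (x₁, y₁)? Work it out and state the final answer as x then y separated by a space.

217 12

[18; 12,36] for √327; ℓ=2 ⇒ convergent index 1
step 0: (18, 1)  from 18·(1,0) + (0,1)
step 1: (217, 12)  from 12·(18,1) + (1,0)
→ (217, 12).  Check: 217²=47089, 327·12²=47088, difference 1.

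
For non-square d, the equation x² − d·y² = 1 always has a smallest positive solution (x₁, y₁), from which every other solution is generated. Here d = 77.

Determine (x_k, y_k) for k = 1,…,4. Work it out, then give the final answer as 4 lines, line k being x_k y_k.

[8; 1,3,2,3,1,16] for √77; ℓ=6 ⇒ convergent index 5
step 0: (8, 1)  from 8·(1,0) + (0,1)
…
step 4: (272, 31)  from 3·(79,9) + (35,4)
step 5: (351, 40)  from 1·(272,31) + (79,9)
(x₁, y₁) = (351, 40);  351² − 77·40² = 1 ✓
n=2: (351,40)∘(351,40) = (351·351+77·40·40, 351·40+40·351) = (246401,28080)
n=3: (246401,28080)∘(351,40) = (351·246401+77·40·28080, 351·28080+40·246401) = (172973151,19712120)
n=4: (172973151,19712120)∘(351,40) = (351·172973151+77·40·19712120, 351·19712120+40·172973151) = (121426905601,13837880160)

351 40
246401 28080
172973151 19712120
121426905601 13837880160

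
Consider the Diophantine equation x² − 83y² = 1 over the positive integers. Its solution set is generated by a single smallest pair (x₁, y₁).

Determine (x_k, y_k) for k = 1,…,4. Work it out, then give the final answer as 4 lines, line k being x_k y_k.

82 9
13447 1476
2205226 242055
361643617 39695544

√83 = [9; 9,18, …], period ℓ=2 (even) → k=1
i=0: a=9 ⇒ p=9, q=1
i=1: a=9 ⇒ p=82, q=9
fundamental: x₁=82, y₁=9  (since 6724 − 83·81 = 1)
n=2: (82,9)∘(82,9) = (82·82+83·9·9, 82·9+9·82) = (13447,1476)
n=3: (13447,1476)∘(82,9) = (82·13447+83·9·1476, 82·1476+9·13447) = (2205226,242055)
n=4: (2205226,242055)∘(82,9) = (82·2205226+83·9·242055, 82·242055+9·2205226) = (361643617,39695544)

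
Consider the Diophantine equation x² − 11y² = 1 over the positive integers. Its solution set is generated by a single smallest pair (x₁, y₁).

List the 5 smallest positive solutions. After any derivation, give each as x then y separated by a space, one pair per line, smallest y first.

d=11: √d = [3; 3,6] (ℓ=2, even), read p_1/q_1
i=0: a=3 ⇒ p=3, q=1
i=1: a=3 ⇒ p=10, q=3
fundamental: x₁=10, y₁=3  (since 100 − 11·9 = 1)
k=2:  x_2 = 10·10+11·3·3 = 199,  y_2 = 10·3+3·10 = 60
k=3:  x_3 = 10·199+11·3·60 = 3970,  y_3 = 10·60+3·199 = 1197
k=4:  x_4 = 10·3970+11·3·1197 = 79201,  y_4 = 10·1197+3·3970 = 23880
k=5:  x_5 = 10·79201+11·3·23880 = 1580050,  y_5 = 10·23880+3·79201 = 476403

10 3
199 60
3970 1197
79201 23880
1580050 476403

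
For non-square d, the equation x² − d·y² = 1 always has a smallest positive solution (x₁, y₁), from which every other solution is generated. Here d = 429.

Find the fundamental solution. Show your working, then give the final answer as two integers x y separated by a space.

√429 = [20; 1,2,2,9,1,12,1,9,2,2,1,40, …], period ℓ=12 (even) → k=11
a_0=20:  p_0=20·1+0=20,  q_0=20·0+1=1
…
a_2=2:  p_2=2·21+20=62,  q_2=2·1+1=3
…
a_4=9:  p_4=9·145+62=1367,  q_4=9·7+3=66
a_5=1:  p_5=1·1367+145=1512,  q_5=1·66+7=73
…
a_8=9:  p_8=9·21023+19511=208718,  q_8=9·1015+942=10077
a_9=2:  p_9=2·208718+21023=438459,  q_9=2·10077+1015=21169
a_10=2:  p_10=2·438459+208718=1085636,  q_10=2·21169+10077=52415
a_11=1:  p_11=1·1085636+438459=1524095,  q_11=1·52415+21169=73584
→ (1524095, 73584).  Check: 1524095²=2322865569025, 429·73584²=2322865569024, difference 1.

1524095 73584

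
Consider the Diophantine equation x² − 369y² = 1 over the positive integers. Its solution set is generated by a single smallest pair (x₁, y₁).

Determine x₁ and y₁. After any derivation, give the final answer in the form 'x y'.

8396801 437120

[19; 4,1,3,2,7,4,7,2,3,1,4,38] for √369; ℓ=12 ⇒ convergent index 11
k=0  a_k=19  p_k/q_k = 19/1
…
k=3  a_k=3  p_k/q_k = 365/19
k=4  a_k=2  p_k/q_k = 826/43
…
k=6  a_k=4  p_k/q_k = 25414/1323
k=7  a_k=7  p_k/q_k = 184045/9581
…
k=9  a_k=3  p_k/q_k = 1364557/71036
k=10  a_k=1  p_k/q_k = 1758061/91521
k=11  a_k=4  p_k/q_k = 8396801/437120
→ (8396801, 437120).  Check: 8396801²=70506267033601, 369·437120²=70506267033600, difference 1.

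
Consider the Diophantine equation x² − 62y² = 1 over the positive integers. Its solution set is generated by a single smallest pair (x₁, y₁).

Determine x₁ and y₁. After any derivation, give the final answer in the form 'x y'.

d=62: √d = [7; 1,6,1,14] (ℓ=4, even), read p_3/q_3
i=0: a=7 ⇒ p=7, q=1
…
i=2: a=6 ⇒ p=55, q=7
i=3: a=1 ⇒ p=63, q=8
fundamental: x₁=63, y₁=8  (since 3969 − 62·64 = 1)

63 8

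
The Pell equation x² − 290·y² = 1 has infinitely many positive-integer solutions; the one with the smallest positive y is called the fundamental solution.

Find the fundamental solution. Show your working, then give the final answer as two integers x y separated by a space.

579 34

√290 → a₀=17, period (34); ℓ=1 odd so k=1
a_0=17:  p_0=17·1+0=17,  q_0=17·0+1=1
a_1=34:  p_1=34·17+1=579,  q_1=34·1+0=34
(x₁, y₁) = (579, 34);  579² − 290·34² = 1 ✓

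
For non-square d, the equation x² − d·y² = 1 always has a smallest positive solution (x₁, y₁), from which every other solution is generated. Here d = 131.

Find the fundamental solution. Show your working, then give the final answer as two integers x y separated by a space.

10610 927

[11; 2,4,11,4,2,22] for √131; ℓ=6 ⇒ convergent index 5
k=0  a_k=11  p_k/q_k = 11/1
…
k=4  a_k=4  p_k/q_k = 4727/413
k=5  a_k=2  p_k/q_k = 10610/927
fundamental: x₁=10610, y₁=927  (since 112572100 − 131·859329 = 1)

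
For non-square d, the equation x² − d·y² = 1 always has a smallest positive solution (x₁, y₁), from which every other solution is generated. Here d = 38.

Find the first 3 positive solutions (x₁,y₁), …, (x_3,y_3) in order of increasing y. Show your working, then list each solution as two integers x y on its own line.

37 6
2737 444
202501 32850

d=38: √d = [6; 6,12] (ℓ=2, even), read p_1/q_1
step 0: (6, 1)  from 6·(1,0) + (0,1)
step 1: (37, 6)  from 6·(6,1) + (1,0)
(x₁, y₁) = (37, 6);  37² − 38·6² = 1 ✓
n=2: (37,6)∘(37,6) = (37·37+38·6·6, 37·6+6·37) = (2737,444)
n=3: (2737,444)∘(37,6) = (37·2737+38·6·444, 37·444+6·2737) = (202501,32850)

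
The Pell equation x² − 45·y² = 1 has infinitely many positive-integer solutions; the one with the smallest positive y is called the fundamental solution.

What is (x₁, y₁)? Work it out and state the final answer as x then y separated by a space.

√45 = [6; 1,2,2,2,1,12, …], period ℓ=6 (even) → k=5
i=0: a=6 ⇒ p=6, q=1
…
i=2: a=2 ⇒ p=20, q=3
i=3: a=2 ⇒ p=47, q=7
i=4: a=2 ⇒ p=114, q=17
i=5: a=1 ⇒ p=161, q=24
fundamental: x₁=161, y₁=24  (since 25921 − 45·576 = 1)

161 24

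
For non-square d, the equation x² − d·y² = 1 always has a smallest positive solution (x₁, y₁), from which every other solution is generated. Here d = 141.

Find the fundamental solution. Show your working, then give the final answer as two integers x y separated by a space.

√141 → a₀=11, period (1,6,1,22); ℓ=4 even so k=3
a_0=11:  p_0=11·1+0=11,  q_0=11·0+1=1
a_1=1:  p_1=1·11+1=12,  q_1=1·1+0=1
a_2=6:  p_2=6·12+11=83,  q_2=6·1+1=7
a_3=1:  p_3=1·83+12=95,  q_3=1·7+1=8
fundamental: x₁=95, y₁=8  (since 9025 − 141·64 = 1)

95 8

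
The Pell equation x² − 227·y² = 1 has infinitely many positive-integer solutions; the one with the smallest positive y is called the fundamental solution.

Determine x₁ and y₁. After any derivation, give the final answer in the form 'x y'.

226 15

d=227: √d = [15; 15,30] (ℓ=2, even), read p_1/q_1
step 0: (15, 1)  from 15·(1,0) + (0,1)
step 1: (226, 15)  from 15·(15,1) + (1,0)
(x₁, y₁) = (226, 15);  226² − 227·15² = 1 ✓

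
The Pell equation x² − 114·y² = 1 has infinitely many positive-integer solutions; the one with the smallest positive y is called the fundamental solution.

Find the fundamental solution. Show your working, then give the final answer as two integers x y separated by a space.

√114 = [10; 1,2,10,2,1,20, …], period ℓ=6 (even) → k=5
step 0: (10, 1)  from 10·(1,0) + (0,1)
…
step 2: (32, 3)  from 2·(11,1) + (10,1)
…
step 4: (694, 65)  from 2·(331,31) + (32,3)
step 5: (1025, 96)  from 1·(694,65) + (331,31)
(x₁, y₁) = (1025, 96);  1025² − 114·96² = 1 ✓

1025 96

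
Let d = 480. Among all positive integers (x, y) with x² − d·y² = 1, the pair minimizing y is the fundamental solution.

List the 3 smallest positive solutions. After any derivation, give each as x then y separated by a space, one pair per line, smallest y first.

[21; 1,9,1,42] for √480; ℓ=4 ⇒ convergent index 3
i=0: a=21 ⇒ p=21, q=1
…
i=2: a=9 ⇒ p=219, q=10
i=3: a=1 ⇒ p=241, q=11
(x₁, y₁) = (241, 11);  241² − 480·11² = 1 ✓
(241+11√480)^2 = 116161 + 5302√480
(241+11√480)^3 = 55989361 + 2555553√480

241 11
116161 5302
55989361 2555553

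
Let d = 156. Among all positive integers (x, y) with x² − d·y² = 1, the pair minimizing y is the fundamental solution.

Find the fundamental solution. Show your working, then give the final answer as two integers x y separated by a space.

25 2

√156 = [12; 2,24, …], period ℓ=2 (even) → k=1
a_0=12:  p_0=12·1+0=12,  q_0=12·0+1=1
a_1=2:  p_1=2·12+1=25,  q_1=2·1+0=2
fundamental: x₁=25, y₁=2  (since 625 − 156·4 = 1)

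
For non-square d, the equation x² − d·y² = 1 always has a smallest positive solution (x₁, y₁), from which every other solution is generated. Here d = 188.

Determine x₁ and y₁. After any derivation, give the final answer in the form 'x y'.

√188 → a₀=13, period (1,2,2,6,2,2,1,26); ℓ=8 even so k=7
i=0: a=13 ⇒ p=13, q=1
…
i=3: a=2 ⇒ p=96, q=7
…
i=5: a=2 ⇒ p=1330, q=97
i=6: a=2 ⇒ p=3277, q=239
i=7: a=1 ⇒ p=4607, q=336
fundamental: x₁=4607, y₁=336  (since 21224449 − 188·112896 = 1)

4607 336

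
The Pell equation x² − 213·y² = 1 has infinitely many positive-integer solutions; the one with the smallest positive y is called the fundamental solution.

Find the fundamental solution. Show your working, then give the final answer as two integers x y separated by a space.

[14; 1,1,2,6,1,8,1,6,2,1,1,28] for √213; ℓ=12 ⇒ convergent index 11
i=0: a=14 ⇒ p=14, q=1
i=1: a=1 ⇒ p=15, q=1
i=2: a=1 ⇒ p=29, q=2
…
i=5: a=1 ⇒ p=540, q=37
i=6: a=8 ⇒ p=4787, q=328
…
i=8: a=6 ⇒ p=36749, q=2518
i=9: a=2 ⇒ p=78825, q=5401
i=10: a=1 ⇒ p=115574, q=7919
i=11: a=1 ⇒ p=194399, q=13320
fundamental: x₁=194399, y₁=13320  (since 37790971201 − 213·177422400 = 1)

194399 13320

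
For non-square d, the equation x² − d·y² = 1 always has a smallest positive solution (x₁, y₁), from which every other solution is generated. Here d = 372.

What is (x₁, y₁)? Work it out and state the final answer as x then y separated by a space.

[19; 3,2,12,2,3,38] for √372; ℓ=6 ⇒ convergent index 5
i=0: a=19 ⇒ p=19, q=1
…
i=2: a=2 ⇒ p=135, q=7
i=3: a=12 ⇒ p=1678, q=87
i=4: a=2 ⇒ p=3491, q=181
i=5: a=3 ⇒ p=12151, q=630
→ (12151, 630).  Check: 12151²=147646801, 372·630²=147646800, difference 1.

12151 630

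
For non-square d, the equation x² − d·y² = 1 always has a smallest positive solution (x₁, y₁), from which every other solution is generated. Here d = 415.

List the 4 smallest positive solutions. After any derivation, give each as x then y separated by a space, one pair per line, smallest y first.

[20; 2,1,2,4,6,…,1,2,40] for √415; ℓ=16 ⇒ convergent index 15
a_0=20:  p_0=20·1+0=20,  q_0=20·0+1=1
a_1=2:  p_1=2·20+1=41,  q_1=2·1+0=2
a_2=1:  p_2=1·41+20=61,  q_2=1·2+1=3
a_3=2:  p_3=2·61+41=163,  q_3=2·3+2=8
…
a_7=1:  p_7=1·5154+4441=9595,  q_7=1·253+218=471
a_8=3:  p_8=3·9595+5154=33939,  q_8=3·471+253=1666
a_9=1:  p_9=1·33939+9595=43534,  q_9=1·1666+471=2137
…
a_11=6:  p_11=6·77473+43534=508372,  q_11=6·3803+2137=24955
a_12=4:  p_12=4·508372+77473=2110961,  q_12=4·24955+3803=103623
a_13=2:  p_13=2·2110961+508372=4730294,  q_13=2·103623+24955=232201
a_14=1:  p_14=1·4730294+2110961=6841255,  q_14=1·232201+103623=335824
a_15=2:  p_15=2·6841255+4730294=18412804,  q_15=2·335824+232201=903849
(x₁, y₁) = (18412804, 903849);  18412804² − 415·903849² = 1 ✓
n=2: (18412804,903849)∘(18412804,903849) = (18412804·18412804+415·903849·903849, 18412804·903849+903849·18412804) = (678062702284831,33284788965192)
n=3: (678062702284831,33284788965192)∘(18412804,903849) = (18412804·678062702284831+415·903849·33284788965192, 18412804·33284788965192+903849·678062702284831) = (24970071273761872339444,1225732590794885332887)
n=4: (24970071273761872339444,1225732590794885332887)∘(18412804,903849) = (18412804·24970071273761872339444+415·903849·1225732590794885332887, 18412804·1225732590794885332887+903849·24970071273761872339444) = (919538056459614718055705397121,45138347901436822389057205104)

18412804 903849
678062702284831 33284788965192
24970071273761872339444 1225732590794885332887
919538056459614718055705397121 45138347901436822389057205104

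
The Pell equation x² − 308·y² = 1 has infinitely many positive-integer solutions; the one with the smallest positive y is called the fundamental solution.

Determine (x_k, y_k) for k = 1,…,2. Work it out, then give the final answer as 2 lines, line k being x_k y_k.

351 20
246401 14040

[17; 1,1,4,1,1,34] for √308; ℓ=6 ⇒ convergent index 5
i=0: a=17 ⇒ p=17, q=1
i=1: a=1 ⇒ p=18, q=1
…
i=3: a=4 ⇒ p=158, q=9
i=4: a=1 ⇒ p=193, q=11
i=5: a=1 ⇒ p=351, q=20
→ (351, 20).  Check: 351²=123201, 308·20²=123200, difference 1.
(x_2, y_2) = (351·351 + 308·20·20, 351·20 + 20·351) = (246401, 14040)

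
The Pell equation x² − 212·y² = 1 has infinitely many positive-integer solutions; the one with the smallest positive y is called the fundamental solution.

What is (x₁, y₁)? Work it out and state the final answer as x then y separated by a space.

66249 4550

√212 → a₀=14, period (1,1,3,1,1,…,1,1,28); ℓ=14 even so k=13
step 0: (14, 1)  from 14·(1,0) + (0,1)
…
step 5: (233, 16)  from 1·(131,9) + (102,7)
…
step 7: (2417, 166)  from 6·(364,25) + (233,16)
step 8: (2781, 191)  from 1·(2417,166) + (364,25)
step 9: (5198, 357)  from 1·(2781,191) + (2417,166)
step 10: (7979, 548)  from 1·(5198,357) + (2781,191)
…
step 12: (37114, 2549)  from 1·(29135,2001) + (7979,548)
step 13: (66249, 4550)  from 1·(37114,2549) + (29135,2001)
→ (66249, 4550).  Check: 66249²=4388930001, 212·4550²=4388930000, difference 1.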